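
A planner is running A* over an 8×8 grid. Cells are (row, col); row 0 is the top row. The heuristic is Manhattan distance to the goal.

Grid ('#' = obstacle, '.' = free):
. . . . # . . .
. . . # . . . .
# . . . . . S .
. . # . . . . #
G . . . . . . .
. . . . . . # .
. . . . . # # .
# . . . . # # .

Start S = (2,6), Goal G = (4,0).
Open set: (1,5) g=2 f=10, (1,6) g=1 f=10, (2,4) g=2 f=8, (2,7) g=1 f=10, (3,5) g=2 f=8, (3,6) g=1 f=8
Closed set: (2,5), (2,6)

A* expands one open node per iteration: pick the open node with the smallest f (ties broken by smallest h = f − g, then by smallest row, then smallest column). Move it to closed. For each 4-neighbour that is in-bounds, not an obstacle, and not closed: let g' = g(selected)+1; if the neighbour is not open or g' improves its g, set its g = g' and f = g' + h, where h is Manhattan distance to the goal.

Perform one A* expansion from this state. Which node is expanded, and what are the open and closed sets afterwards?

step 1: expand (2,4) (f=8, h=6) → closed; open now [(1,4) g=3 f=10, (1,5) g=2 f=10, (1,6) g=1 f=10, (2,3) g=3 f=8, (2,7) g=1 f=10, (3,4) g=3 f=8, (3,5) g=2 f=8, (3,6) g=1 f=8]

expanded=(2,4); open=[(1,4) g=3 f=10, (1,5) g=2 f=10, (1,6) g=1 f=10, (2,3) g=3 f=8, (2,7) g=1 f=10, (3,4) g=3 f=8, (3,5) g=2 f=8, (3,6) g=1 f=8]; closed=[(2,4), (2,5), (2,6)]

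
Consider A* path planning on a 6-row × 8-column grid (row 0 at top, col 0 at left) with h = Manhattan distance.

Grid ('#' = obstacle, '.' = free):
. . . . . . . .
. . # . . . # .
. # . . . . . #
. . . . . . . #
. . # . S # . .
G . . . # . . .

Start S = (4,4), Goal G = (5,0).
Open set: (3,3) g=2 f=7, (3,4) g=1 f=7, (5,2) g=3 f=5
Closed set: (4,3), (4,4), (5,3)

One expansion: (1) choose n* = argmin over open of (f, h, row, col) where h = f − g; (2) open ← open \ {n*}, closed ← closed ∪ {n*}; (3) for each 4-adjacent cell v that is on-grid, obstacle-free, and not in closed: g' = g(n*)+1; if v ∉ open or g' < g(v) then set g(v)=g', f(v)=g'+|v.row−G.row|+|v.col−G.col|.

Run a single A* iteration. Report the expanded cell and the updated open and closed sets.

expanded=(5,2); open=[(3,3) g=2 f=7, (3,4) g=1 f=7, (5,1) g=4 f=5]; closed=[(4,3), (4,4), (5,2), (5,3)]

step 1: expand (5,2) (f=5, h=2) → closed; open now [(3,3) g=2 f=7, (3,4) g=1 f=7, (5,1) g=4 f=5]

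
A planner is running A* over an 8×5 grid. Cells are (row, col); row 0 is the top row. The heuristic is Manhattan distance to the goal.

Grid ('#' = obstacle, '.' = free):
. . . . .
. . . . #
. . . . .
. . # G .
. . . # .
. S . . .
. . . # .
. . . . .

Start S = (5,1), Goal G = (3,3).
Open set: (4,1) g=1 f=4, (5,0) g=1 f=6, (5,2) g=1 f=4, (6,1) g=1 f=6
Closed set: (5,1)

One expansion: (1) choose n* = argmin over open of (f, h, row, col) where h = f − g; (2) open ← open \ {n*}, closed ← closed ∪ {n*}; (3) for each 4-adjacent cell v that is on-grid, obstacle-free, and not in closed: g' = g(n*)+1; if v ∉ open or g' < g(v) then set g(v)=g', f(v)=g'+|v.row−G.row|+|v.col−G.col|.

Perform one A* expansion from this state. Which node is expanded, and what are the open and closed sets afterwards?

step 1: expand (4,1) (f=4, h=3) → closed; open now [(3,1) g=2 f=4, (4,0) g=2 f=6, (4,2) g=2 f=4, (5,0) g=1 f=6, (5,2) g=1 f=4, (6,1) g=1 f=6]

expanded=(4,1); open=[(3,1) g=2 f=4, (4,0) g=2 f=6, (4,2) g=2 f=4, (5,0) g=1 f=6, (5,2) g=1 f=4, (6,1) g=1 f=6]; closed=[(4,1), (5,1)]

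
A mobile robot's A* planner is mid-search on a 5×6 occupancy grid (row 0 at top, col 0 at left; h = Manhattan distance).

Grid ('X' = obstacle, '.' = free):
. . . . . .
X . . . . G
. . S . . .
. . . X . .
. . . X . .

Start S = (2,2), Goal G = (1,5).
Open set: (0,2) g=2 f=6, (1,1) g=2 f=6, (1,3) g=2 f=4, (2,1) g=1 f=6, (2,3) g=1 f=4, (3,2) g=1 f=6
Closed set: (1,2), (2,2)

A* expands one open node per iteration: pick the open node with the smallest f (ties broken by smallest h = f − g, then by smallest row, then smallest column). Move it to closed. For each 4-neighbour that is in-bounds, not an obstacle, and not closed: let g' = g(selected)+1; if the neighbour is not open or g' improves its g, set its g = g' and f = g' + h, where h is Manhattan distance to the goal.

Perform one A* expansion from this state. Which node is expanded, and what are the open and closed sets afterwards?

expanded=(1,3); open=[(0,2) g=2 f=6, (0,3) g=3 f=6, (1,1) g=2 f=6, (1,4) g=3 f=4, (2,1) g=1 f=6, (2,3) g=1 f=4, (3,2) g=1 f=6]; closed=[(1,2), (1,3), (2,2)]

step 1: expand (1,3) (f=4, h=2) → closed; open now [(0,2) g=2 f=6, (0,3) g=3 f=6, (1,1) g=2 f=6, (1,4) g=3 f=4, (2,1) g=1 f=6, (2,3) g=1 f=4, (3,2) g=1 f=6]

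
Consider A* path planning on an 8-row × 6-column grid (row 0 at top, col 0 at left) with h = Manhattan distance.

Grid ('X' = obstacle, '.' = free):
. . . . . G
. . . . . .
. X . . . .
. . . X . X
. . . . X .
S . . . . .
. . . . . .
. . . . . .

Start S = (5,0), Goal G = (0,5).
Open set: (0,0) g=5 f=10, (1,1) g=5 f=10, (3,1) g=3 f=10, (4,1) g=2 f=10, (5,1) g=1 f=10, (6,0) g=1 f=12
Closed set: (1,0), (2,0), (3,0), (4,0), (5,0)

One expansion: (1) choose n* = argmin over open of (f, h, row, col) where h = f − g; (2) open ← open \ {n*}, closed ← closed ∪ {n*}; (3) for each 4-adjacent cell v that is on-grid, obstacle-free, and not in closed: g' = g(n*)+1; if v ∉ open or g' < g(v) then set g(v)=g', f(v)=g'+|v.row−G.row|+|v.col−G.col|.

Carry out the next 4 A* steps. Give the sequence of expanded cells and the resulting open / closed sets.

step 1: expand (0,0) (f=10, h=5) → closed; open now [(0,1) g=6 f=10, (1,1) g=5 f=10, (3,1) g=3 f=10, (4,1) g=2 f=10, (5,1) g=1 f=10, (6,0) g=1 f=12]
step 2: expand (0,1) (f=10, h=4) → closed; open now [(0,2) g=7 f=10, (1,1) g=5 f=10, (3,1) g=3 f=10, (4,1) g=2 f=10, (5,1) g=1 f=10, (6,0) g=1 f=12]
step 3: expand (0,2) (f=10, h=3) → closed; open now [(0,3) g=8 f=10, (1,1) g=5 f=10, (1,2) g=8 f=12, (3,1) g=3 f=10, (4,1) g=2 f=10, (5,1) g=1 f=10, (6,0) g=1 f=12]
step 4: expand (0,3) (f=10, h=2) → closed; open now [(0,4) g=9 f=10, (1,1) g=5 f=10, (1,2) g=8 f=12, (1,3) g=9 f=12, (3,1) g=3 f=10, (4,1) g=2 f=10, (5,1) g=1 f=10, (6,0) g=1 f=12]

order=[(0,0) → (0,1) → (0,2) → (0,3)]; open=[(0,4) g=9 f=10, (1,1) g=5 f=10, (1,2) g=8 f=12, (1,3) g=9 f=12, (3,1) g=3 f=10, (4,1) g=2 f=10, (5,1) g=1 f=10, (6,0) g=1 f=12]; closed=[(0,0), (0,1), (0,2), (0,3), (1,0), (2,0), (3,0), (4,0), (5,0)]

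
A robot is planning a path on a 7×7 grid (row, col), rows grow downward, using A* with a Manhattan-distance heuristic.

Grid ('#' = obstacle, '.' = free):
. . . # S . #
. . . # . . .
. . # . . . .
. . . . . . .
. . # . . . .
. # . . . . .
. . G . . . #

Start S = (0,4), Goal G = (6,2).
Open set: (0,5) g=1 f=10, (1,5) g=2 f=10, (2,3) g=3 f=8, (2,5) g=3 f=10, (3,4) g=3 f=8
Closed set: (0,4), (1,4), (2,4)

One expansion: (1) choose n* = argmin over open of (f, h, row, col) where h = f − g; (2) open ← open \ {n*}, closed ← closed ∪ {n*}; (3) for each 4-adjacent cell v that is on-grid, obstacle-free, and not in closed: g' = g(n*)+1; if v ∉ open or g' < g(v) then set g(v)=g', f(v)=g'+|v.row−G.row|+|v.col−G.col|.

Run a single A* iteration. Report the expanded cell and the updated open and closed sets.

expanded=(2,3); open=[(0,5) g=1 f=10, (1,5) g=2 f=10, (2,5) g=3 f=10, (3,3) g=4 f=8, (3,4) g=3 f=8]; closed=[(0,4), (1,4), (2,3), (2,4)]

step 1: expand (2,3) (f=8, h=5) → closed; open now [(0,5) g=1 f=10, (1,5) g=2 f=10, (2,5) g=3 f=10, (3,3) g=4 f=8, (3,4) g=3 f=8]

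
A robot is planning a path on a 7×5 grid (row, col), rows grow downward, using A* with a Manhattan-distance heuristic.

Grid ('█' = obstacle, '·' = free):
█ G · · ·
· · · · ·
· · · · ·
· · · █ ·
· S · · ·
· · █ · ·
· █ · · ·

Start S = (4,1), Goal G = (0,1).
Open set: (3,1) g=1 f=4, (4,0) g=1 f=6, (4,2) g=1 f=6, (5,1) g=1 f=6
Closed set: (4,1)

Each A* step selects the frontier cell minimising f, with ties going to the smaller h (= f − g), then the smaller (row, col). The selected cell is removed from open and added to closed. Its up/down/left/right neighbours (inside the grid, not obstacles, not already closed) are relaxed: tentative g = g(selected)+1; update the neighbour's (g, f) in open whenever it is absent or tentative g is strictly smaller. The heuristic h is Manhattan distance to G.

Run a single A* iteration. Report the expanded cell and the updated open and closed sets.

expanded=(3,1); open=[(2,1) g=2 f=4, (3,0) g=2 f=6, (3,2) g=2 f=6, (4,0) g=1 f=6, (4,2) g=1 f=6, (5,1) g=1 f=6]; closed=[(3,1), (4,1)]

step 1: expand (3,1) (f=4, h=3) → closed; open now [(2,1) g=2 f=4, (3,0) g=2 f=6, (3,2) g=2 f=6, (4,0) g=1 f=6, (4,2) g=1 f=6, (5,1) g=1 f=6]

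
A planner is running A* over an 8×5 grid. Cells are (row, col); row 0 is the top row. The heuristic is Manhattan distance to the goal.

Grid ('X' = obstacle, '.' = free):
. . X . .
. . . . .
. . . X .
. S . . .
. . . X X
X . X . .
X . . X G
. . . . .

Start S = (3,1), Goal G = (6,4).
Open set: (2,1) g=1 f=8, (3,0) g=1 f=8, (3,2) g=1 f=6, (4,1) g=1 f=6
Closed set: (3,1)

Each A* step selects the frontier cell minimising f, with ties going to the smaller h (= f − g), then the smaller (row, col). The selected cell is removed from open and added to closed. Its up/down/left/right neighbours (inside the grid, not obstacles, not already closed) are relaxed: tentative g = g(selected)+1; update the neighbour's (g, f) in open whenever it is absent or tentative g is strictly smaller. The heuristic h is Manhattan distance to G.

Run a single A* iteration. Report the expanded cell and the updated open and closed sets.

expanded=(3,2); open=[(2,1) g=1 f=8, (2,2) g=2 f=8, (3,0) g=1 f=8, (3,3) g=2 f=6, (4,1) g=1 f=6, (4,2) g=2 f=6]; closed=[(3,1), (3,2)]

step 1: expand (3,2) (f=6, h=5) → closed; open now [(2,1) g=1 f=8, (2,2) g=2 f=8, (3,0) g=1 f=8, (3,3) g=2 f=6, (4,1) g=1 f=6, (4,2) g=2 f=6]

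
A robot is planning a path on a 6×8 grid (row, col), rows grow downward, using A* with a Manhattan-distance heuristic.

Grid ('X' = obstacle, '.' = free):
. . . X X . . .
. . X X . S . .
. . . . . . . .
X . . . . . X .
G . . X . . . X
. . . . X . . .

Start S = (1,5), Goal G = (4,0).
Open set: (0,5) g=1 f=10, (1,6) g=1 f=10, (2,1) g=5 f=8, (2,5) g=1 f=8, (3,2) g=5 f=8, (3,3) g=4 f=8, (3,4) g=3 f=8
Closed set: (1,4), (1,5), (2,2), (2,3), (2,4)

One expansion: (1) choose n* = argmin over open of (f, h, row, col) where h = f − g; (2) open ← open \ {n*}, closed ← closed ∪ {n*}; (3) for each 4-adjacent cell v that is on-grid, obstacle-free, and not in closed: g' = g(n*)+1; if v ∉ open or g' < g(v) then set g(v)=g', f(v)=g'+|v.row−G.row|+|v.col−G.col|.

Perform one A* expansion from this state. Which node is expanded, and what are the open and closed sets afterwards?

step 1: expand (2,1) (f=8, h=3) → closed; open now [(0,5) g=1 f=10, (1,1) g=6 f=10, (1,6) g=1 f=10, (2,0) g=6 f=8, (2,5) g=1 f=8, (3,1) g=6 f=8, (3,2) g=5 f=8, (3,3) g=4 f=8, (3,4) g=3 f=8]

expanded=(2,1); open=[(0,5) g=1 f=10, (1,1) g=6 f=10, (1,6) g=1 f=10, (2,0) g=6 f=8, (2,5) g=1 f=8, (3,1) g=6 f=8, (3,2) g=5 f=8, (3,3) g=4 f=8, (3,4) g=3 f=8]; closed=[(1,4), (1,5), (2,1), (2,2), (2,3), (2,4)]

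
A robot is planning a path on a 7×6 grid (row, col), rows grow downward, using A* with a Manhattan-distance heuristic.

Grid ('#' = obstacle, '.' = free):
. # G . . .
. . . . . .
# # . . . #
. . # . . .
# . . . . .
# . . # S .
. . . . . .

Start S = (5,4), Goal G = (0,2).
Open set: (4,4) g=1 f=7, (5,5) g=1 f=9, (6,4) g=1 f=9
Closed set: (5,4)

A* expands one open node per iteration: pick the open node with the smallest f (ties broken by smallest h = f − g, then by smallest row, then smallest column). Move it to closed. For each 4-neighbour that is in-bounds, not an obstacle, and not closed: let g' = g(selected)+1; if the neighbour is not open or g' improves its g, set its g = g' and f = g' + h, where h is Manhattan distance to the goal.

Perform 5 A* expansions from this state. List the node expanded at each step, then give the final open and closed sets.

step 1: expand (4,4) (f=7, h=6) → closed; open now [(3,4) g=2 f=7, (4,3) g=2 f=7, (4,5) g=2 f=9, (5,5) g=1 f=9, (6,4) g=1 f=9]
step 2: expand (3,4) (f=7, h=5) → closed; open now [(2,4) g=3 f=7, (3,3) g=3 f=7, (3,5) g=3 f=9, (4,3) g=2 f=7, (4,5) g=2 f=9, (5,5) g=1 f=9, (6,4) g=1 f=9]
step 3: expand (2,4) (f=7, h=4) → closed; open now [(1,4) g=4 f=7, (2,3) g=4 f=7, (3,3) g=3 f=7, (3,5) g=3 f=9, (4,3) g=2 f=7, (4,5) g=2 f=9, (5,5) g=1 f=9, (6,4) g=1 f=9]
step 4: expand (1,4) (f=7, h=3) → closed; open now [(0,4) g=5 f=7, (1,3) g=5 f=7, (1,5) g=5 f=9, (2,3) g=4 f=7, (3,3) g=3 f=7, (3,5) g=3 f=9, (4,3) g=2 f=7, (4,5) g=2 f=9, (5,5) g=1 f=9, (6,4) g=1 f=9]
step 5: expand (0,4) (f=7, h=2) → closed; open now [(0,3) g=6 f=7, (0,5) g=6 f=9, (1,3) g=5 f=7, (1,5) g=5 f=9, (2,3) g=4 f=7, (3,3) g=3 f=7, (3,5) g=3 f=9, (4,3) g=2 f=7, (4,5) g=2 f=9, (5,5) g=1 f=9, (6,4) g=1 f=9]

order=[(4,4) → (3,4) → (2,4) → (1,4) → (0,4)]; open=[(0,3) g=6 f=7, (0,5) g=6 f=9, (1,3) g=5 f=7, (1,5) g=5 f=9, (2,3) g=4 f=7, (3,3) g=3 f=7, (3,5) g=3 f=9, (4,3) g=2 f=7, (4,5) g=2 f=9, (5,5) g=1 f=9, (6,4) g=1 f=9]; closed=[(0,4), (1,4), (2,4), (3,4), (4,4), (5,4)]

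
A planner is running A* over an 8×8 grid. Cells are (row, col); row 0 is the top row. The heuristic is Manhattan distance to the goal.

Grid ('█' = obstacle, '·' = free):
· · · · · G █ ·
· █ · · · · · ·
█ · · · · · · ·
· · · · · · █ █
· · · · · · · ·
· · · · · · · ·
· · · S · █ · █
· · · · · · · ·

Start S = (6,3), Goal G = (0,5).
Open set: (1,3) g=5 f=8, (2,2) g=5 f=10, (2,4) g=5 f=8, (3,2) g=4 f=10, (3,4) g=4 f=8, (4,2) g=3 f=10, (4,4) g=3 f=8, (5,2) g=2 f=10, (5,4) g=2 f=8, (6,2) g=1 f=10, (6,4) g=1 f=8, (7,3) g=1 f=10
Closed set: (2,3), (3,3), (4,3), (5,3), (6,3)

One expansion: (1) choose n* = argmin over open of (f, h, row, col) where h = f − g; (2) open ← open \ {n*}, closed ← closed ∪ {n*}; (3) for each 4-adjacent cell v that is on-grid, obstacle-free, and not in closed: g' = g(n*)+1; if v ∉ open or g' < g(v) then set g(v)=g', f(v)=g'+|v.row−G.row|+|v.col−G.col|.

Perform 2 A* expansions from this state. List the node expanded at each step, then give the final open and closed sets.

step 1: expand (1,3) (f=8, h=3) → closed; open now [(0,3) g=6 f=8, (1,2) g=6 f=10, (1,4) g=6 f=8, (2,2) g=5 f=10, (2,4) g=5 f=8, (3,2) g=4 f=10, (3,4) g=4 f=8, (4,2) g=3 f=10, (4,4) g=3 f=8, (5,2) g=2 f=10, (5,4) g=2 f=8, (6,2) g=1 f=10, (6,4) g=1 f=8, (7,3) g=1 f=10]
step 2: expand (0,3) (f=8, h=2) → closed; open now [(0,2) g=7 f=10, (0,4) g=7 f=8, (1,2) g=6 f=10, (1,4) g=6 f=8, (2,2) g=5 f=10, (2,4) g=5 f=8, (3,2) g=4 f=10, (3,4) g=4 f=8, (4,2) g=3 f=10, (4,4) g=3 f=8, (5,2) g=2 f=10, (5,4) g=2 f=8, (6,2) g=1 f=10, (6,4) g=1 f=8, (7,3) g=1 f=10]

order=[(1,3) → (0,3)]; open=[(0,2) g=7 f=10, (0,4) g=7 f=8, (1,2) g=6 f=10, (1,4) g=6 f=8, (2,2) g=5 f=10, (2,4) g=5 f=8, (3,2) g=4 f=10, (3,4) g=4 f=8, (4,2) g=3 f=10, (4,4) g=3 f=8, (5,2) g=2 f=10, (5,4) g=2 f=8, (6,2) g=1 f=10, (6,4) g=1 f=8, (7,3) g=1 f=10]; closed=[(0,3), (1,3), (2,3), (3,3), (4,3), (5,3), (6,3)]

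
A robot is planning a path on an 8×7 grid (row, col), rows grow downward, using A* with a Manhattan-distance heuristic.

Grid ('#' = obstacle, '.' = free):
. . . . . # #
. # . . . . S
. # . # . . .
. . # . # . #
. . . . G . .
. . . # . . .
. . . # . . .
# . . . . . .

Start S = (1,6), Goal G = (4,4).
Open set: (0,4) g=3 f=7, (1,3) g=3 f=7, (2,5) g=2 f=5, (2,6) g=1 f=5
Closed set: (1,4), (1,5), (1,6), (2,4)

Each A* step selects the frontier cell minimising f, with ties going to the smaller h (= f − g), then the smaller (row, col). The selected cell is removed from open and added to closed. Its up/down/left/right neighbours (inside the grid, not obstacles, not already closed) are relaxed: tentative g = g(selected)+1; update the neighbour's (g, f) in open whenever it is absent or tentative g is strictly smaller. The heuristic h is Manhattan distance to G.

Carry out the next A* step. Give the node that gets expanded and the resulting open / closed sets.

expanded=(2,5); open=[(0,4) g=3 f=7, (1,3) g=3 f=7, (2,6) g=1 f=5, (3,5) g=3 f=5]; closed=[(1,4), (1,5), (1,6), (2,4), (2,5)]

step 1: expand (2,5) (f=5, h=3) → closed; open now [(0,4) g=3 f=7, (1,3) g=3 f=7, (2,6) g=1 f=5, (3,5) g=3 f=5]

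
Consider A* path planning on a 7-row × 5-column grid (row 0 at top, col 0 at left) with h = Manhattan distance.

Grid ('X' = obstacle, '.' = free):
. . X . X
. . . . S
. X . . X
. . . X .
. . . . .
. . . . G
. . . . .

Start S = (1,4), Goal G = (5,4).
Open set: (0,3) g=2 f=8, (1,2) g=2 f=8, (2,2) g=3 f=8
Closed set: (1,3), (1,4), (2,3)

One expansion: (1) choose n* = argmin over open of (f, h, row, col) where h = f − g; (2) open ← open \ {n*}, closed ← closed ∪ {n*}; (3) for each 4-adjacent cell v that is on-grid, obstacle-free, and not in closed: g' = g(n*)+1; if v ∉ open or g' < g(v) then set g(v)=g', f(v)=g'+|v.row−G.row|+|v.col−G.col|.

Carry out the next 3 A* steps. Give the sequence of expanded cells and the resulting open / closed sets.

step 1: expand (2,2) (f=8, h=5) → closed; open now [(0,3) g=2 f=8, (1,2) g=2 f=8, (3,2) g=4 f=8]
step 2: expand (3,2) (f=8, h=4) → closed; open now [(0,3) g=2 f=8, (1,2) g=2 f=8, (3,1) g=5 f=10, (4,2) g=5 f=8]
step 3: expand (4,2) (f=8, h=3) → closed; open now [(0,3) g=2 f=8, (1,2) g=2 f=8, (3,1) g=5 f=10, (4,1) g=6 f=10, (4,3) g=6 f=8, (5,2) g=6 f=8]

order=[(2,2) → (3,2) → (4,2)]; open=[(0,3) g=2 f=8, (1,2) g=2 f=8, (3,1) g=5 f=10, (4,1) g=6 f=10, (4,3) g=6 f=8, (5,2) g=6 f=8]; closed=[(1,3), (1,4), (2,2), (2,3), (3,2), (4,2)]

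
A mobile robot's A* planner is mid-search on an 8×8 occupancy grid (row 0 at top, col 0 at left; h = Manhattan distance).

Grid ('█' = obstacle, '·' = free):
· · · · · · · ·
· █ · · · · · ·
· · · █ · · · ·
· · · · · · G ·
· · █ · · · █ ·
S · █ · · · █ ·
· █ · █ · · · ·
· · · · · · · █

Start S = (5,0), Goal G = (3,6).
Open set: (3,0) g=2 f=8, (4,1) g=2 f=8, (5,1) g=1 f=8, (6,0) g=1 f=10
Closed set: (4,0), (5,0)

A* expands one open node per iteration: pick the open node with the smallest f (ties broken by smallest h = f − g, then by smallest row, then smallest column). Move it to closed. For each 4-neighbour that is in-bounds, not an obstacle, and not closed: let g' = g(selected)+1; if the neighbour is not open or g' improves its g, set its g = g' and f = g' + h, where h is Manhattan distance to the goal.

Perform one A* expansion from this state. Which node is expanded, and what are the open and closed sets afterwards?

expanded=(3,0); open=[(2,0) g=3 f=10, (3,1) g=3 f=8, (4,1) g=2 f=8, (5,1) g=1 f=8, (6,0) g=1 f=10]; closed=[(3,0), (4,0), (5,0)]

step 1: expand (3,0) (f=8, h=6) → closed; open now [(2,0) g=3 f=10, (3,1) g=3 f=8, (4,1) g=2 f=8, (5,1) g=1 f=8, (6,0) g=1 f=10]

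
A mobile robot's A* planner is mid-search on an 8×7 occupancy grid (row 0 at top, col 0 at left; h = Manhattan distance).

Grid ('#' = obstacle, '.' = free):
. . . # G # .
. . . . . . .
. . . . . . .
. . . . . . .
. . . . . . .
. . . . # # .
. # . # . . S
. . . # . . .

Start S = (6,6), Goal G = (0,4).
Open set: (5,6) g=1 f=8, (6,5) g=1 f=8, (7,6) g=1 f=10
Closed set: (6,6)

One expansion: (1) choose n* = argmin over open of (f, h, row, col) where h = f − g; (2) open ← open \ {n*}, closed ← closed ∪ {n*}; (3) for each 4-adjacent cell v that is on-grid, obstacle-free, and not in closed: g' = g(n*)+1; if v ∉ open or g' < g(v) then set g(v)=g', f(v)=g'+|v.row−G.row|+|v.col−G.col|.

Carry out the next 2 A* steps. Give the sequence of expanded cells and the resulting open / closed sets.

step 1: expand (5,6) (f=8, h=7) → closed; open now [(4,6) g=2 f=8, (6,5) g=1 f=8, (7,6) g=1 f=10]
step 2: expand (4,6) (f=8, h=6) → closed; open now [(3,6) g=3 f=8, (4,5) g=3 f=8, (6,5) g=1 f=8, (7,6) g=1 f=10]

order=[(5,6) → (4,6)]; open=[(3,6) g=3 f=8, (4,5) g=3 f=8, (6,5) g=1 f=8, (7,6) g=1 f=10]; closed=[(4,6), (5,6), (6,6)]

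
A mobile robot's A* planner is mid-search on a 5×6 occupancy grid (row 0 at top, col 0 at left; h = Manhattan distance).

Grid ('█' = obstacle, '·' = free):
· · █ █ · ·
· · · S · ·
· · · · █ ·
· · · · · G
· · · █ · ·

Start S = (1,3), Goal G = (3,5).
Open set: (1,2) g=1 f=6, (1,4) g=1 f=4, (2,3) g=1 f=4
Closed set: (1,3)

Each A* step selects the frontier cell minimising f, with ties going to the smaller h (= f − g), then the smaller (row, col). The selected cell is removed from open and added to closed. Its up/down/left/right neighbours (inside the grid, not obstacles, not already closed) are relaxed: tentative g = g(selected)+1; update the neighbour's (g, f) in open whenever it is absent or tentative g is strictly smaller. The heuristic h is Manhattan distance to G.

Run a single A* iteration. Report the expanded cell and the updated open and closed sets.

step 1: expand (1,4) (f=4, h=3) → closed; open now [(0,4) g=2 f=6, (1,2) g=1 f=6, (1,5) g=2 f=4, (2,3) g=1 f=4]

expanded=(1,4); open=[(0,4) g=2 f=6, (1,2) g=1 f=6, (1,5) g=2 f=4, (2,3) g=1 f=4]; closed=[(1,3), (1,4)]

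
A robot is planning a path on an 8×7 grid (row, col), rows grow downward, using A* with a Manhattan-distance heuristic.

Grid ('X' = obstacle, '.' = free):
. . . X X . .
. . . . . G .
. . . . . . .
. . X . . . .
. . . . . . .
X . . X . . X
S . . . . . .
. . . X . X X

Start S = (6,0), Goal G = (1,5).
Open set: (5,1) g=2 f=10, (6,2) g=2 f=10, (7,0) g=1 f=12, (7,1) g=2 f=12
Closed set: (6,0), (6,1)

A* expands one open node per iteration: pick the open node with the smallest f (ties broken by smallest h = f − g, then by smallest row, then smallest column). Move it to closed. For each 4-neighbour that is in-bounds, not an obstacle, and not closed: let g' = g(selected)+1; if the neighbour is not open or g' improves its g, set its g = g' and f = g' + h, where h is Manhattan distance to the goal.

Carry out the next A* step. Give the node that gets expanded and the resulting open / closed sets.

expanded=(5,1); open=[(4,1) g=3 f=10, (5,2) g=3 f=10, (6,2) g=2 f=10, (7,0) g=1 f=12, (7,1) g=2 f=12]; closed=[(5,1), (6,0), (6,1)]

step 1: expand (5,1) (f=10, h=8) → closed; open now [(4,1) g=3 f=10, (5,2) g=3 f=10, (6,2) g=2 f=10, (7,0) g=1 f=12, (7,1) g=2 f=12]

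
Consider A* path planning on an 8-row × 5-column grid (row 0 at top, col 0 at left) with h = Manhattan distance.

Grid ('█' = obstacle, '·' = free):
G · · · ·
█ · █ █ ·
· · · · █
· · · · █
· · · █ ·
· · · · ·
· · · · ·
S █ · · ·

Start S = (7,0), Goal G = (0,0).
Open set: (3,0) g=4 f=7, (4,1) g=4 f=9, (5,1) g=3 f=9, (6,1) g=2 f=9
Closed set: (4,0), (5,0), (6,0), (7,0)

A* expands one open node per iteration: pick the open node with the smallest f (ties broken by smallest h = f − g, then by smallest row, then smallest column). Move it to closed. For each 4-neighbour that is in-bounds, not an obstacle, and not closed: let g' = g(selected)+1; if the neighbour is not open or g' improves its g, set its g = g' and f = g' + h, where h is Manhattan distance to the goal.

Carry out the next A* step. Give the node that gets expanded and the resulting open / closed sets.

step 1: expand (3,0) (f=7, h=3) → closed; open now [(2,0) g=5 f=7, (3,1) g=5 f=9, (4,1) g=4 f=9, (5,1) g=3 f=9, (6,1) g=2 f=9]

expanded=(3,0); open=[(2,0) g=5 f=7, (3,1) g=5 f=9, (4,1) g=4 f=9, (5,1) g=3 f=9, (6,1) g=2 f=9]; closed=[(3,0), (4,0), (5,0), (6,0), (7,0)]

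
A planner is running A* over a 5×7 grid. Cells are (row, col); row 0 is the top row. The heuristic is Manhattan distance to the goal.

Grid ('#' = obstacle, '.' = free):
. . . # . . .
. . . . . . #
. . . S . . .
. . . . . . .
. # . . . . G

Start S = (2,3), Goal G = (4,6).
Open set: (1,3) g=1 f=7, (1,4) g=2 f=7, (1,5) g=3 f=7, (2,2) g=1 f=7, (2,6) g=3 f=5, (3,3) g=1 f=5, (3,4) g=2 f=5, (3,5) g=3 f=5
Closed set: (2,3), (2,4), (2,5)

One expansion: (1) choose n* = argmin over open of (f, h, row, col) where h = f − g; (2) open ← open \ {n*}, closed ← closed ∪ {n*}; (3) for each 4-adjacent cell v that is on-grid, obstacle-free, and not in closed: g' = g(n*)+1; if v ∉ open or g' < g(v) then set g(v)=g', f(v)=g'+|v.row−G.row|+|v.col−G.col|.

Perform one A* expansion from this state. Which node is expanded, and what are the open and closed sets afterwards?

expanded=(2,6); open=[(1,3) g=1 f=7, (1,4) g=2 f=7, (1,5) g=3 f=7, (2,2) g=1 f=7, (3,3) g=1 f=5, (3,4) g=2 f=5, (3,5) g=3 f=5, (3,6) g=4 f=5]; closed=[(2,3), (2,4), (2,5), (2,6)]

step 1: expand (2,6) (f=5, h=2) → closed; open now [(1,3) g=1 f=7, (1,4) g=2 f=7, (1,5) g=3 f=7, (2,2) g=1 f=7, (3,3) g=1 f=5, (3,4) g=2 f=5, (3,5) g=3 f=5, (3,6) g=4 f=5]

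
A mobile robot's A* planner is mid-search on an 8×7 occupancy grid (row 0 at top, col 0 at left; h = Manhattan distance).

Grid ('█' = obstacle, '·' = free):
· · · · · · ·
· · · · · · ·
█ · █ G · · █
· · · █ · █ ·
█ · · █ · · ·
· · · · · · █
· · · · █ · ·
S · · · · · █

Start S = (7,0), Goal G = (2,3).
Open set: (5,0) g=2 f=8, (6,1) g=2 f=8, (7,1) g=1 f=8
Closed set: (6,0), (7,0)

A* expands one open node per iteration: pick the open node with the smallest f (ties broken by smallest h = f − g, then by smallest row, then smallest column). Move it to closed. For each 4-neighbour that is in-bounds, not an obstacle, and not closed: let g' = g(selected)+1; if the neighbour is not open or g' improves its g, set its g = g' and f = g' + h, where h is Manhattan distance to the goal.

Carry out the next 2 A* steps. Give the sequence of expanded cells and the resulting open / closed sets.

order=[(5,0) → (5,1)]; open=[(4,1) g=4 f=8, (5,2) g=4 f=8, (6,1) g=2 f=8, (7,1) g=1 f=8]; closed=[(5,0), (5,1), (6,0), (7,0)]

step 1: expand (5,0) (f=8, h=6) → closed; open now [(5,1) g=3 f=8, (6,1) g=2 f=8, (7,1) g=1 f=8]
step 2: expand (5,1) (f=8, h=5) → closed; open now [(4,1) g=4 f=8, (5,2) g=4 f=8, (6,1) g=2 f=8, (7,1) g=1 f=8]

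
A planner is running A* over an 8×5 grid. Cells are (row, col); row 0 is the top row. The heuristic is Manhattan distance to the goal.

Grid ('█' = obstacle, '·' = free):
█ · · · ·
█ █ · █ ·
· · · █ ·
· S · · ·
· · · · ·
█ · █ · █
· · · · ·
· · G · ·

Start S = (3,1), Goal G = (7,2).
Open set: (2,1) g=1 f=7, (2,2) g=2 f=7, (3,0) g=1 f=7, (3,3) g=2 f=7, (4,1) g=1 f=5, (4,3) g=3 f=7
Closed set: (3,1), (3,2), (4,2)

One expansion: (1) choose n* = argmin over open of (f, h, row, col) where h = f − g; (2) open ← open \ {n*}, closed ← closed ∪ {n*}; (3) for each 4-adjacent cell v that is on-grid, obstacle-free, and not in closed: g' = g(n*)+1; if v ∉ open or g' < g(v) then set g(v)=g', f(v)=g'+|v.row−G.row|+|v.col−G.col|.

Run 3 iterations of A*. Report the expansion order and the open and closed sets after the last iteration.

order=[(4,1) → (5,1) → (6,1)]; open=[(2,1) g=1 f=7, (2,2) g=2 f=7, (3,0) g=1 f=7, (3,3) g=2 f=7, (4,0) g=2 f=7, (4,3) g=3 f=7, (6,0) g=4 f=7, (6,2) g=4 f=5, (7,1) g=4 f=5]; closed=[(3,1), (3,2), (4,1), (4,2), (5,1), (6,1)]

step 1: expand (4,1) (f=5, h=4) → closed; open now [(2,1) g=1 f=7, (2,2) g=2 f=7, (3,0) g=1 f=7, (3,3) g=2 f=7, (4,0) g=2 f=7, (4,3) g=3 f=7, (5,1) g=2 f=5]
step 2: expand (5,1) (f=5, h=3) → closed; open now [(2,1) g=1 f=7, (2,2) g=2 f=7, (3,0) g=1 f=7, (3,3) g=2 f=7, (4,0) g=2 f=7, (4,3) g=3 f=7, (6,1) g=3 f=5]
step 3: expand (6,1) (f=5, h=2) → closed; open now [(2,1) g=1 f=7, (2,2) g=2 f=7, (3,0) g=1 f=7, (3,3) g=2 f=7, (4,0) g=2 f=7, (4,3) g=3 f=7, (6,0) g=4 f=7, (6,2) g=4 f=5, (7,1) g=4 f=5]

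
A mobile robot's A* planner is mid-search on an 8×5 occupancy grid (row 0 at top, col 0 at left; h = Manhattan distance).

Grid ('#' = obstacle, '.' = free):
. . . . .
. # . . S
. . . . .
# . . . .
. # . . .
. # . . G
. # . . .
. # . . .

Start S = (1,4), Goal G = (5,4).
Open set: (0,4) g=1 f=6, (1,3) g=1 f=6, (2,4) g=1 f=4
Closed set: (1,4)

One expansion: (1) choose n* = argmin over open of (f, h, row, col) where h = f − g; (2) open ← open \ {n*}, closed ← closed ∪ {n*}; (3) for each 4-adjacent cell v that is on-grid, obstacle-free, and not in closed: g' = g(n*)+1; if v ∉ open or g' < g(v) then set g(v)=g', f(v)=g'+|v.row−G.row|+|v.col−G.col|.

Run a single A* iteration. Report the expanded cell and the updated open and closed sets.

expanded=(2,4); open=[(0,4) g=1 f=6, (1,3) g=1 f=6, (2,3) g=2 f=6, (3,4) g=2 f=4]; closed=[(1,4), (2,4)]

step 1: expand (2,4) (f=4, h=3) → closed; open now [(0,4) g=1 f=6, (1,3) g=1 f=6, (2,3) g=2 f=6, (3,4) g=2 f=4]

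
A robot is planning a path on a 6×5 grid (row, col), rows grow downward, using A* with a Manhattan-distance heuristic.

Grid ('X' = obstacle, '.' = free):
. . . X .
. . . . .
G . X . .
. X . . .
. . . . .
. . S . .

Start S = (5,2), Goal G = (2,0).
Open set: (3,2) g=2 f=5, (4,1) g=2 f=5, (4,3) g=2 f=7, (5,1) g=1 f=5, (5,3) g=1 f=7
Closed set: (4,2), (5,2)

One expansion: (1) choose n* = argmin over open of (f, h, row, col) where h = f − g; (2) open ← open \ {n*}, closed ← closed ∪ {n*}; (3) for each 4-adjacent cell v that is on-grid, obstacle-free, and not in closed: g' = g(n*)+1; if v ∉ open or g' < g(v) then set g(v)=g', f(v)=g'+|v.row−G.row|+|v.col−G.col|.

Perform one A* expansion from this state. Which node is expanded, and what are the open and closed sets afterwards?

expanded=(3,2); open=[(3,3) g=3 f=7, (4,1) g=2 f=5, (4,3) g=2 f=7, (5,1) g=1 f=5, (5,3) g=1 f=7]; closed=[(3,2), (4,2), (5,2)]

step 1: expand (3,2) (f=5, h=3) → closed; open now [(3,3) g=3 f=7, (4,1) g=2 f=5, (4,3) g=2 f=7, (5,1) g=1 f=5, (5,3) g=1 f=7]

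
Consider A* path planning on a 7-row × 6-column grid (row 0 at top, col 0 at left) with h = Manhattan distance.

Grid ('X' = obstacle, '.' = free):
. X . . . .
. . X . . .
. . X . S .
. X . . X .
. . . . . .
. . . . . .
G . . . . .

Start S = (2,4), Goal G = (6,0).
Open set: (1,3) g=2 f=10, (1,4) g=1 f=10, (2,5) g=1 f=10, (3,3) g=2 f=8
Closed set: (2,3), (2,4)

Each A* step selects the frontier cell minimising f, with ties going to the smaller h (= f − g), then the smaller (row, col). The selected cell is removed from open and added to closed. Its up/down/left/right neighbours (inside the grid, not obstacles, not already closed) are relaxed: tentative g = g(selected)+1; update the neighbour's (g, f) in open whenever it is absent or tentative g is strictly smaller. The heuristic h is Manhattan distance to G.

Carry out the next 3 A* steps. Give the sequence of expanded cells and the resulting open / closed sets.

step 1: expand (3,3) (f=8, h=6) → closed; open now [(1,3) g=2 f=10, (1,4) g=1 f=10, (2,5) g=1 f=10, (3,2) g=3 f=8, (4,3) g=3 f=8]
step 2: expand (3,2) (f=8, h=5) → closed; open now [(1,3) g=2 f=10, (1,4) g=1 f=10, (2,5) g=1 f=10, (4,2) g=4 f=8, (4,3) g=3 f=8]
step 3: expand (4,2) (f=8, h=4) → closed; open now [(1,3) g=2 f=10, (1,4) g=1 f=10, (2,5) g=1 f=10, (4,1) g=5 f=8, (4,3) g=3 f=8, (5,2) g=5 f=8]

order=[(3,3) → (3,2) → (4,2)]; open=[(1,3) g=2 f=10, (1,4) g=1 f=10, (2,5) g=1 f=10, (4,1) g=5 f=8, (4,3) g=3 f=8, (5,2) g=5 f=8]; closed=[(2,3), (2,4), (3,2), (3,3), (4,2)]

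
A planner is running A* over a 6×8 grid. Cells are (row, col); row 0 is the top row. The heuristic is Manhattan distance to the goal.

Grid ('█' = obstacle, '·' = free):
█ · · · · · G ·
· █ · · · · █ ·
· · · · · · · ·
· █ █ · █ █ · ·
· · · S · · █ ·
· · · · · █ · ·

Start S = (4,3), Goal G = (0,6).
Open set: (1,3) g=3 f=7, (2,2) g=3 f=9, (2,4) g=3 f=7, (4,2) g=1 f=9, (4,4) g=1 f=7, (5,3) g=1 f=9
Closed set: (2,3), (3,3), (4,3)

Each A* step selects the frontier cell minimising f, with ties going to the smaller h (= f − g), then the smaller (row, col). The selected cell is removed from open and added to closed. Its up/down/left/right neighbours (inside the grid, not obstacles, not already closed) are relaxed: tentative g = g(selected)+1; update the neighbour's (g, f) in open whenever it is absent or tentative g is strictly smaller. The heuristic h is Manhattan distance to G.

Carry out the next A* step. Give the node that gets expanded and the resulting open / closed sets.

expanded=(1,3); open=[(0,3) g=4 f=7, (1,2) g=4 f=9, (1,4) g=4 f=7, (2,2) g=3 f=9, (2,4) g=3 f=7, (4,2) g=1 f=9, (4,4) g=1 f=7, (5,3) g=1 f=9]; closed=[(1,3), (2,3), (3,3), (4,3)]

step 1: expand (1,3) (f=7, h=4) → closed; open now [(0,3) g=4 f=7, (1,2) g=4 f=9, (1,4) g=4 f=7, (2,2) g=3 f=9, (2,4) g=3 f=7, (4,2) g=1 f=9, (4,4) g=1 f=7, (5,3) g=1 f=9]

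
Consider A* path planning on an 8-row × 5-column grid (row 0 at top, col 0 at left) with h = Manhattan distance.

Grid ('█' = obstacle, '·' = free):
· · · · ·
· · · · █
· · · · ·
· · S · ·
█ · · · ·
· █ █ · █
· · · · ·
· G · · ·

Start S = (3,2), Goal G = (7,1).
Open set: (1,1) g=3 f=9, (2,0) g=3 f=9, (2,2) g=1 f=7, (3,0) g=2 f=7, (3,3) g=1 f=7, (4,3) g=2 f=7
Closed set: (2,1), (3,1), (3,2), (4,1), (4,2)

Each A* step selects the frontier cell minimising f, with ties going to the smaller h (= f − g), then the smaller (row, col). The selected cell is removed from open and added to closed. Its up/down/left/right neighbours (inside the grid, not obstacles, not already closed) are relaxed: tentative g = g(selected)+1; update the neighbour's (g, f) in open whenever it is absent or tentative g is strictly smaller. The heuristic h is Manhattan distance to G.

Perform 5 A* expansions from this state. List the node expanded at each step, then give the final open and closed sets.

order=[(3,0) → (4,3) → (5,3) → (6,3) → (6,2)]; open=[(1,1) g=3 f=9, (2,0) g=3 f=9, (2,2) g=1 f=7, (3,3) g=1 f=7, (4,4) g=3 f=9, (6,1) g=6 f=7, (6,4) g=5 f=9, (7,2) g=6 f=7, (7,3) g=5 f=7]; closed=[(2,1), (3,0), (3,1), (3,2), (4,1), (4,2), (4,3), (5,3), (6,2), (6,3)]

step 1: expand (3,0) (f=7, h=5) → closed; open now [(1,1) g=3 f=9, (2,0) g=3 f=9, (2,2) g=1 f=7, (3,3) g=1 f=7, (4,3) g=2 f=7]
step 2: expand (4,3) (f=7, h=5) → closed; open now [(1,1) g=3 f=9, (2,0) g=3 f=9, (2,2) g=1 f=7, (3,3) g=1 f=7, (4,4) g=3 f=9, (5,3) g=3 f=7]
step 3: expand (5,3) (f=7, h=4) → closed; open now [(1,1) g=3 f=9, (2,0) g=3 f=9, (2,2) g=1 f=7, (3,3) g=1 f=7, (4,4) g=3 f=9, (6,3) g=4 f=7]
step 4: expand (6,3) (f=7, h=3) → closed; open now [(1,1) g=3 f=9, (2,0) g=3 f=9, (2,2) g=1 f=7, (3,3) g=1 f=7, (4,4) g=3 f=9, (6,2) g=5 f=7, (6,4) g=5 f=9, (7,3) g=5 f=7]
step 5: expand (6,2) (f=7, h=2) → closed; open now [(1,1) g=3 f=9, (2,0) g=3 f=9, (2,2) g=1 f=7, (3,3) g=1 f=7, (4,4) g=3 f=9, (6,1) g=6 f=7, (6,4) g=5 f=9, (7,2) g=6 f=7, (7,3) g=5 f=7]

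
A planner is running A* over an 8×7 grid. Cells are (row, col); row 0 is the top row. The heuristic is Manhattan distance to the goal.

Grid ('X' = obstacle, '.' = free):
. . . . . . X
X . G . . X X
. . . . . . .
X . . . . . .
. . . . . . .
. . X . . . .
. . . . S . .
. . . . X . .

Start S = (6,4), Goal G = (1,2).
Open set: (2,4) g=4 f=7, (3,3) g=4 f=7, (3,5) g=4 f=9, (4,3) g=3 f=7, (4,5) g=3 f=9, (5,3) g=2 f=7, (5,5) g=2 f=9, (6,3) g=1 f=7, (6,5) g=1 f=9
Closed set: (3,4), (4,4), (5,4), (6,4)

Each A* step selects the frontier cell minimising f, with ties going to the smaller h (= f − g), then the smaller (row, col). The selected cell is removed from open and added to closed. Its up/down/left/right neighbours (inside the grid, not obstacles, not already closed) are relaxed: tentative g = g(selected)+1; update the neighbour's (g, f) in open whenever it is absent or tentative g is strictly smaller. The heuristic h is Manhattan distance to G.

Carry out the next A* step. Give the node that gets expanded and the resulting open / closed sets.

expanded=(2,4); open=[(1,4) g=5 f=7, (2,3) g=5 f=7, (2,5) g=5 f=9, (3,3) g=4 f=7, (3,5) g=4 f=9, (4,3) g=3 f=7, (4,5) g=3 f=9, (5,3) g=2 f=7, (5,5) g=2 f=9, (6,3) g=1 f=7, (6,5) g=1 f=9]; closed=[(2,4), (3,4), (4,4), (5,4), (6,4)]

step 1: expand (2,4) (f=7, h=3) → closed; open now [(1,4) g=5 f=7, (2,3) g=5 f=7, (2,5) g=5 f=9, (3,3) g=4 f=7, (3,5) g=4 f=9, (4,3) g=3 f=7, (4,5) g=3 f=9, (5,3) g=2 f=7, (5,5) g=2 f=9, (6,3) g=1 f=7, (6,5) g=1 f=9]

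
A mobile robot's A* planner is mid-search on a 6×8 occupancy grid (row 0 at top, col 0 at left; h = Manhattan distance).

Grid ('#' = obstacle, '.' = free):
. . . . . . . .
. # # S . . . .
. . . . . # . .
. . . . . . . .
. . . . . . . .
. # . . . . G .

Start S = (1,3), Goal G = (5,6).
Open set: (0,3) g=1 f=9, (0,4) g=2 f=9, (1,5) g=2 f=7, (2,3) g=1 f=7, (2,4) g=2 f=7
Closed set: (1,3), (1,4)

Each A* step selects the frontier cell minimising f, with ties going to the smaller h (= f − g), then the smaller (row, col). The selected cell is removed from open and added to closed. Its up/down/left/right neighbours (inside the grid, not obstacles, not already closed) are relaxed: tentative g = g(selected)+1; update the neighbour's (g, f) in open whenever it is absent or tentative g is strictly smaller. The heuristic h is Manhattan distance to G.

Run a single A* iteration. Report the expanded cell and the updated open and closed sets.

expanded=(1,5); open=[(0,3) g=1 f=9, (0,4) g=2 f=9, (0,5) g=3 f=9, (1,6) g=3 f=7, (2,3) g=1 f=7, (2,4) g=2 f=7]; closed=[(1,3), (1,4), (1,5)]

step 1: expand (1,5) (f=7, h=5) → closed; open now [(0,3) g=1 f=9, (0,4) g=2 f=9, (0,5) g=3 f=9, (1,6) g=3 f=7, (2,3) g=1 f=7, (2,4) g=2 f=7]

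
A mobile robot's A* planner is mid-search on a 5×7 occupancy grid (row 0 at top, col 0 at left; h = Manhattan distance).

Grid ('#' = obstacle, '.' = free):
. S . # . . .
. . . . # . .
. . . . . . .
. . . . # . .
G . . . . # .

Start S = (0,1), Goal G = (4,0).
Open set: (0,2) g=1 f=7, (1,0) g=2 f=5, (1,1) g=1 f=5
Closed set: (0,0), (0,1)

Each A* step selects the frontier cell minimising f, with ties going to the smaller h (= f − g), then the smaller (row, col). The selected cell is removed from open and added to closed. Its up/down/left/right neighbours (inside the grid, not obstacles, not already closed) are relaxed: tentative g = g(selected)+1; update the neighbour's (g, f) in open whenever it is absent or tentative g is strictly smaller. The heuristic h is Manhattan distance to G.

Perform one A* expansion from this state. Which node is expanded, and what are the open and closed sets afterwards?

expanded=(1,0); open=[(0,2) g=1 f=7, (1,1) g=1 f=5, (2,0) g=3 f=5]; closed=[(0,0), (0,1), (1,0)]

step 1: expand (1,0) (f=5, h=3) → closed; open now [(0,2) g=1 f=7, (1,1) g=1 f=5, (2,0) g=3 f=5]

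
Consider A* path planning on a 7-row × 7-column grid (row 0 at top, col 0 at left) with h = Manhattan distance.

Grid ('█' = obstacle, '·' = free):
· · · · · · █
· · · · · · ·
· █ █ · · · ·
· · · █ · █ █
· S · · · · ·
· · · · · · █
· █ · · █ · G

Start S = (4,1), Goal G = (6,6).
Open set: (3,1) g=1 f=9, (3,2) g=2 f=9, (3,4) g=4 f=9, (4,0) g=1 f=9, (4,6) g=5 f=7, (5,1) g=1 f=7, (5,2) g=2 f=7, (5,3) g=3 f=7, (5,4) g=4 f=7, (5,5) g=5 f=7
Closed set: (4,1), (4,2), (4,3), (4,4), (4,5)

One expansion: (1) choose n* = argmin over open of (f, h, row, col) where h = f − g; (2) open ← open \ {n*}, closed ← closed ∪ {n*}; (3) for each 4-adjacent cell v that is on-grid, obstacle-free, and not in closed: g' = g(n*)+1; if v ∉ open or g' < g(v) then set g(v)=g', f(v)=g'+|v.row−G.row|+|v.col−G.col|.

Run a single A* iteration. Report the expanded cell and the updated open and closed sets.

step 1: expand (4,6) (f=7, h=2) → closed; open now [(3,1) g=1 f=9, (3,2) g=2 f=9, (3,4) g=4 f=9, (4,0) g=1 f=9, (5,1) g=1 f=7, (5,2) g=2 f=7, (5,3) g=3 f=7, (5,4) g=4 f=7, (5,5) g=5 f=7]

expanded=(4,6); open=[(3,1) g=1 f=9, (3,2) g=2 f=9, (3,4) g=4 f=9, (4,0) g=1 f=9, (5,1) g=1 f=7, (5,2) g=2 f=7, (5,3) g=3 f=7, (5,4) g=4 f=7, (5,5) g=5 f=7]; closed=[(4,1), (4,2), (4,3), (4,4), (4,5), (4,6)]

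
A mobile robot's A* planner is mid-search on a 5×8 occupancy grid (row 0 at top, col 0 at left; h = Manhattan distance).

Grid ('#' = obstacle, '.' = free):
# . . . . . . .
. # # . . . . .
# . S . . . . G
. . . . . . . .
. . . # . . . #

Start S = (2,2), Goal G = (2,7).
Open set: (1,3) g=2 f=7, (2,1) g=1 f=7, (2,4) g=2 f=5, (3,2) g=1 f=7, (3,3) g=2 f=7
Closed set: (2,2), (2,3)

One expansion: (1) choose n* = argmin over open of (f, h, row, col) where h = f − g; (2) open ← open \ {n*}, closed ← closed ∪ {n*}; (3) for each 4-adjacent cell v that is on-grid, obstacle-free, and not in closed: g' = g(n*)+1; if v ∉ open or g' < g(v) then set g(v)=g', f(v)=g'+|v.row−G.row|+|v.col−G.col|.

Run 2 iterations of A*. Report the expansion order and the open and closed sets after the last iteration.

step 1: expand (2,4) (f=5, h=3) → closed; open now [(1,3) g=2 f=7, (1,4) g=3 f=7, (2,1) g=1 f=7, (2,5) g=3 f=5, (3,2) g=1 f=7, (3,3) g=2 f=7, (3,4) g=3 f=7]
step 2: expand (2,5) (f=5, h=2) → closed; open now [(1,3) g=2 f=7, (1,4) g=3 f=7, (1,5) g=4 f=7, (2,1) g=1 f=7, (2,6) g=4 f=5, (3,2) g=1 f=7, (3,3) g=2 f=7, (3,4) g=3 f=7, (3,5) g=4 f=7]

order=[(2,4) → (2,5)]; open=[(1,3) g=2 f=7, (1,4) g=3 f=7, (1,5) g=4 f=7, (2,1) g=1 f=7, (2,6) g=4 f=5, (3,2) g=1 f=7, (3,3) g=2 f=7, (3,4) g=3 f=7, (3,5) g=4 f=7]; closed=[(2,2), (2,3), (2,4), (2,5)]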